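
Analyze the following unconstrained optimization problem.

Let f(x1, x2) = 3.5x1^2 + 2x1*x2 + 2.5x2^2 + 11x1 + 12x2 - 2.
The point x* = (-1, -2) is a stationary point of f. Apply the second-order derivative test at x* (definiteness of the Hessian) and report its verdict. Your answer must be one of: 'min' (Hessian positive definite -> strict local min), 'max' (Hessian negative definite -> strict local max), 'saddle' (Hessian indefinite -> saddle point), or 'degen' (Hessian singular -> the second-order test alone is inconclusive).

Compute the Hessian H = grad^2 f:
  H = [[7, 2], [2, 5]]
Verify stationarity: grad f(x*) = H x* + g = (0, 0).
Eigenvalues of H: 3.7639, 8.2361.
Both eigenvalues > 0, so H is positive definite -> x* is a strict local min.

min


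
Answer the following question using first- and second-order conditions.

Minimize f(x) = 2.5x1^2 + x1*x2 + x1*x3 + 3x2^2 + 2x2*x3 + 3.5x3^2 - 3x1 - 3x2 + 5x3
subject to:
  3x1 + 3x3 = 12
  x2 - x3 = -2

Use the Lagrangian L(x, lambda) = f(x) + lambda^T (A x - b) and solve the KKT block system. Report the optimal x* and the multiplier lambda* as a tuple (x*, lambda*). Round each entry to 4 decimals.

Form the Lagrangian:
  L(x, lambda) = (1/2) x^T Q x + c^T x + lambda^T (A x - b)
Stationarity (grad_x L = 0): Q x + c + A^T lambda = 0.
Primal feasibility: A x = b.

This gives the KKT block system:
  [ Q   A^T ] [ x     ]   [-c ]
  [ A    0  ] [ lambda ] = [ b ]

Solving the linear system:
  x*      = (2.8333, -0.8333, 1.1667)
  lambda* = (-3.8333, 2.8333)
  f(x*)   = 25.75

x* = (2.8333, -0.8333, 1.1667), lambda* = (-3.8333, 2.8333)


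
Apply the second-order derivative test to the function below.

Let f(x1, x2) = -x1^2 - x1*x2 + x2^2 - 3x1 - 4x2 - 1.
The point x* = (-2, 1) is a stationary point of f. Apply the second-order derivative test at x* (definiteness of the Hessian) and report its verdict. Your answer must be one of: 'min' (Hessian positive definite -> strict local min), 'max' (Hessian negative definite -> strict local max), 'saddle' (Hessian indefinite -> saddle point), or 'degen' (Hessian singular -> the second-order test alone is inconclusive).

Compute the Hessian H = grad^2 f:
  H = [[-2, -1], [-1, 2]]
Verify stationarity: grad f(x*) = H x* + g = (0, 0).
Eigenvalues of H: -2.2361, 2.2361.
Eigenvalues have mixed signs, so H is indefinite -> x* is a saddle point.

saddle


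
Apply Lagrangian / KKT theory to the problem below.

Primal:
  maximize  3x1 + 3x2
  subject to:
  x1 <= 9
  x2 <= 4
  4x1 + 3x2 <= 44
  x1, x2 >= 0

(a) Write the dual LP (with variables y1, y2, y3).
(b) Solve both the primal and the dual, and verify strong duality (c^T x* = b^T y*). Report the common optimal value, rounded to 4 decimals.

The standard primal-dual pair for 'max c^T x s.t. A x <= b, x >= 0' is:
  Dual:  min b^T y  s.t.  A^T y >= c,  y >= 0.

So the dual LP is:
  minimize  9y1 + 4y2 + 44y3
  subject to:
    y1 + 4y3 >= 3
    y2 + 3y3 >= 3
    y1, y2, y3 >= 0

Solving the primal: x* = (8, 4).
  primal value c^T x* = 36.
Solving the dual: y* = (0, 0.75, 0.75).
  dual value b^T y* = 36.
Strong duality: c^T x* = b^T y*. Confirmed.

36


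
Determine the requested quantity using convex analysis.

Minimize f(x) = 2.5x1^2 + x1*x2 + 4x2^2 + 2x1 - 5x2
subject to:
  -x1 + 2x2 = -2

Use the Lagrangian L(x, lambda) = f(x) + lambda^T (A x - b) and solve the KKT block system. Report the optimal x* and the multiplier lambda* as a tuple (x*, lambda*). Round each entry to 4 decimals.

Form the Lagrangian:
  L(x, lambda) = (1/2) x^T Q x + c^T x + lambda^T (A x - b)
Stationarity (grad_x L = 0): Q x + c + A^T lambda = 0.
Primal feasibility: A x = b.

This gives the KKT block system:
  [ Q   A^T ] [ x     ]   [-c ]
  [ A    0  ] [ lambda ] = [ b ]

Solving the linear system:
  x*      = (0.6875, -0.6562)
  lambda* = (4.7812)
  f(x*)   = 7.1094

x* = (0.6875, -0.6562), lambda* = (4.7812)


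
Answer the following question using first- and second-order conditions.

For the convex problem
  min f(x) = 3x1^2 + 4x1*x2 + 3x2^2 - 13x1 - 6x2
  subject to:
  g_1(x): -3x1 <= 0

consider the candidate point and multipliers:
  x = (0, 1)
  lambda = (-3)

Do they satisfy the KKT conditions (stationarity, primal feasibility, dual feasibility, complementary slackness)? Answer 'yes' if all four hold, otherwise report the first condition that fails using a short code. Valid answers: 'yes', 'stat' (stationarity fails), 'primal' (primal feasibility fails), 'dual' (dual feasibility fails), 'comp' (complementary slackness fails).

Gradient of f: grad f(x) = Q x + c = (-9, 0)
Constraint values g_i(x) = a_i^T x - b_i:
  g_1((0, 1)) = 0
Stationarity residual: grad f(x) + sum_i lambda_i a_i = (0, 0)
  -> stationarity OK
Primal feasibility (all g_i <= 0): OK
Dual feasibility (all lambda_i >= 0): FAILS
Complementary slackness (lambda_i * g_i(x) = 0 for all i): OK

Verdict: the first failing condition is dual_feasibility -> dual.

dual


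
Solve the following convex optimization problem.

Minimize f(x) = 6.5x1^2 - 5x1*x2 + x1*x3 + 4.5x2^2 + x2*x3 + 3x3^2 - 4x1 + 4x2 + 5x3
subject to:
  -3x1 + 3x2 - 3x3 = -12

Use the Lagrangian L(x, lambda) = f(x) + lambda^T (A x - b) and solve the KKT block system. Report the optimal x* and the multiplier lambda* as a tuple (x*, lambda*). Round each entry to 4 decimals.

Form the Lagrangian:
  L(x, lambda) = (1/2) x^T Q x + c^T x + lambda^T (A x - b)
Stationarity (grad_x L = 0): Q x + c + A^T lambda = 0.
Primal feasibility: A x = b.

This gives the KKT block system:
  [ Q   A^T ] [ x     ]   [-c ]
  [ A    0  ] [ lambda ] = [ b ]

Solving the linear system:
  x*      = (0.5119, -1.8452, 1.6429)
  lambda* = (4.5079)
  f(x*)   = 26.4405

x* = (0.5119, -1.8452, 1.6429), lambda* = (4.5079)


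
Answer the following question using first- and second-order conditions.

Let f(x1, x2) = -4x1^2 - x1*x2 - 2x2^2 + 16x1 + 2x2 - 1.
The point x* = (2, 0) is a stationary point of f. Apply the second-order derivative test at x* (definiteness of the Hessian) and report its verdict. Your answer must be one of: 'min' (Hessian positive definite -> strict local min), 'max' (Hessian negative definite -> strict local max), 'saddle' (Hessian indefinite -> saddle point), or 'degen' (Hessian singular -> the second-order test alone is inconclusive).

Compute the Hessian H = grad^2 f:
  H = [[-8, -1], [-1, -4]]
Verify stationarity: grad f(x*) = H x* + g = (0, 0).
Eigenvalues of H: -8.2361, -3.7639.
Both eigenvalues < 0, so H is negative definite -> x* is a strict local max.

max


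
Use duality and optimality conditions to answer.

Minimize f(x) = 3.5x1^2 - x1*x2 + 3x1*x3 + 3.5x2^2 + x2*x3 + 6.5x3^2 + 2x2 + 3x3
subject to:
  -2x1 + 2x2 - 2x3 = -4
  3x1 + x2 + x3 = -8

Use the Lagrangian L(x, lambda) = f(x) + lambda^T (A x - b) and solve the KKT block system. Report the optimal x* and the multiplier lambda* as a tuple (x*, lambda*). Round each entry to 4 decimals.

Form the Lagrangian:
  L(x, lambda) = (1/2) x^T Q x + c^T x + lambda^T (A x - b)
Stationarity (grad_x L = 0): Q x + c + A^T lambda = 0.
Primal feasibility: A x = b.

This gives the KKT block system:
  [ Q   A^T ] [ x     ]   [-c ]
  [ A    0  ] [ lambda ] = [ b ]

Solving the linear system:
  x*      = (-1.9, -3.1, 0.8)
  lambda* = (5.4, 6.2)
  f(x*)   = 33.7

x* = (-1.9, -3.1, 0.8), lambda* = (5.4, 6.2)


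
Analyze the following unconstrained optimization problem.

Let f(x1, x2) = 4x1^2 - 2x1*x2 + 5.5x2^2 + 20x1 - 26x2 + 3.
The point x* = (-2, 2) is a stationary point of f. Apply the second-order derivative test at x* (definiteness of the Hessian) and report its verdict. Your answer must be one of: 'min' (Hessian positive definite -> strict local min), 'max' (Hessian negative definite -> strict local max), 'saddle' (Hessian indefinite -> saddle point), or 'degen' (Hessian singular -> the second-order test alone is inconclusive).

Compute the Hessian H = grad^2 f:
  H = [[8, -2], [-2, 11]]
Verify stationarity: grad f(x*) = H x* + g = (0, 0).
Eigenvalues of H: 7, 12.
Both eigenvalues > 0, so H is positive definite -> x* is a strict local min.

min


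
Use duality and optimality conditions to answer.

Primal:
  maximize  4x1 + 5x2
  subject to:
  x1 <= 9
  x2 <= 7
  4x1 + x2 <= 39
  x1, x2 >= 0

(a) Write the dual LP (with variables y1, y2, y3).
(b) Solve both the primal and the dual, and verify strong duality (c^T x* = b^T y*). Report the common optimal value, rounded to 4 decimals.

The standard primal-dual pair for 'max c^T x s.t. A x <= b, x >= 0' is:
  Dual:  min b^T y  s.t.  A^T y >= c,  y >= 0.

So the dual LP is:
  minimize  9y1 + 7y2 + 39y3
  subject to:
    y1 + 4y3 >= 4
    y2 + y3 >= 5
    y1, y2, y3 >= 0

Solving the primal: x* = (8, 7).
  primal value c^T x* = 67.
Solving the dual: y* = (0, 4, 1).
  dual value b^T y* = 67.
Strong duality: c^T x* = b^T y*. Confirmed.

67


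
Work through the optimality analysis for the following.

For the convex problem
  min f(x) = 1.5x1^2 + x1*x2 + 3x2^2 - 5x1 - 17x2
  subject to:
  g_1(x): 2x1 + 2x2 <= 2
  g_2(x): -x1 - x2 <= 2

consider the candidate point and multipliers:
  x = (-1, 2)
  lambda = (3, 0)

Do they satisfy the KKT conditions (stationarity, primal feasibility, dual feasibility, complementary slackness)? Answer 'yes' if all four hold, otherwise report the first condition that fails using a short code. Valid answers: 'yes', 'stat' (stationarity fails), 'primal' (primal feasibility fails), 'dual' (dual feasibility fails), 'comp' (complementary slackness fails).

Gradient of f: grad f(x) = Q x + c = (-6, -6)
Constraint values g_i(x) = a_i^T x - b_i:
  g_1((-1, 2)) = 0
  g_2((-1, 2)) = -3
Stationarity residual: grad f(x) + sum_i lambda_i a_i = (0, 0)
  -> stationarity OK
Primal feasibility (all g_i <= 0): OK
Dual feasibility (all lambda_i >= 0): OK
Complementary slackness (lambda_i * g_i(x) = 0 for all i): OK

Verdict: yes, KKT holds.

yes


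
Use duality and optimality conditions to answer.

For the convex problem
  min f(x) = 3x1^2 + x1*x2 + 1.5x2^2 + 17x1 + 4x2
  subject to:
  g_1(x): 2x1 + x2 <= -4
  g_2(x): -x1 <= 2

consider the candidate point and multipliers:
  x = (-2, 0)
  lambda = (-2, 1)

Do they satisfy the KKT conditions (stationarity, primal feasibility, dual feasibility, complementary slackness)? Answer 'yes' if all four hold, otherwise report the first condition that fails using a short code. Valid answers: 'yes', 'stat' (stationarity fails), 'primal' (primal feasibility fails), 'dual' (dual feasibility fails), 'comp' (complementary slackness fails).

Gradient of f: grad f(x) = Q x + c = (5, 2)
Constraint values g_i(x) = a_i^T x - b_i:
  g_1((-2, 0)) = 0
  g_2((-2, 0)) = 0
Stationarity residual: grad f(x) + sum_i lambda_i a_i = (0, 0)
  -> stationarity OK
Primal feasibility (all g_i <= 0): OK
Dual feasibility (all lambda_i >= 0): FAILS
Complementary slackness (lambda_i * g_i(x) = 0 for all i): OK

Verdict: the first failing condition is dual_feasibility -> dual.

dual


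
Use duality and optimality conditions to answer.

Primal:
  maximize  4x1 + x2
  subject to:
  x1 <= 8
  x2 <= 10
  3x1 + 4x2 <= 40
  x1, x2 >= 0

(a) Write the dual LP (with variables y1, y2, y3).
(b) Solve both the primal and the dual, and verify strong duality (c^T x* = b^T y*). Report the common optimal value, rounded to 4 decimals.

The standard primal-dual pair for 'max c^T x s.t. A x <= b, x >= 0' is:
  Dual:  min b^T y  s.t.  A^T y >= c,  y >= 0.

So the dual LP is:
  minimize  8y1 + 10y2 + 40y3
  subject to:
    y1 + 3y3 >= 4
    y2 + 4y3 >= 1
    y1, y2, y3 >= 0

Solving the primal: x* = (8, 4).
  primal value c^T x* = 36.
Solving the dual: y* = (3.25, 0, 0.25).
  dual value b^T y* = 36.
Strong duality: c^T x* = b^T y*. Confirmed.

36


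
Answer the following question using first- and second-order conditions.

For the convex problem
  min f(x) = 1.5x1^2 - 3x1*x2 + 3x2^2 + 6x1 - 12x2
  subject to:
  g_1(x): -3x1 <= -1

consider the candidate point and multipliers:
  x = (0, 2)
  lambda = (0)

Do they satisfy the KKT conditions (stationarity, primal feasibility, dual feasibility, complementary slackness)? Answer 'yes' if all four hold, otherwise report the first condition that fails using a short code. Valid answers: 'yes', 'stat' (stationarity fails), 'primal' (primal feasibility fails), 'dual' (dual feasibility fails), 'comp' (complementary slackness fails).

Gradient of f: grad f(x) = Q x + c = (0, 0)
Constraint values g_i(x) = a_i^T x - b_i:
  g_1((0, 2)) = 1
Stationarity residual: grad f(x) + sum_i lambda_i a_i = (0, 0)
  -> stationarity OK
Primal feasibility (all g_i <= 0): FAILS
Dual feasibility (all lambda_i >= 0): OK
Complementary slackness (lambda_i * g_i(x) = 0 for all i): OK

Verdict: the first failing condition is primal_feasibility -> primal.

primal


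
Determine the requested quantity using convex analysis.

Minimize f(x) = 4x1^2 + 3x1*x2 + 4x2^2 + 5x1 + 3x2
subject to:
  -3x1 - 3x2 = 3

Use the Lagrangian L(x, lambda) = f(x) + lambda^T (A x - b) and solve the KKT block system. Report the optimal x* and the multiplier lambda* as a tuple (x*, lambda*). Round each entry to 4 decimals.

Form the Lagrangian:
  L(x, lambda) = (1/2) x^T Q x + c^T x + lambda^T (A x - b)
Stationarity (grad_x L = 0): Q x + c + A^T lambda = 0.
Primal feasibility: A x = b.

This gives the KKT block system:
  [ Q   A^T ] [ x     ]   [-c ]
  [ A    0  ] [ lambda ] = [ b ]

Solving the linear system:
  x*      = (-0.7, -0.3)
  lambda* = (-0.5)
  f(x*)   = -1.45

x* = (-0.7, -0.3), lambda* = (-0.5)


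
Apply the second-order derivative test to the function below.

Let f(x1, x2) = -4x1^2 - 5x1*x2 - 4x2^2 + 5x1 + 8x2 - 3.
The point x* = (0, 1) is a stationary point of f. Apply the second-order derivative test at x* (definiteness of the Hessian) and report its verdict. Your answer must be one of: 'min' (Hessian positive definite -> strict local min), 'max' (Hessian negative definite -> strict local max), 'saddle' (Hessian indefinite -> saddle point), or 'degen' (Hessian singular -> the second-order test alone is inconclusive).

Compute the Hessian H = grad^2 f:
  H = [[-8, -5], [-5, -8]]
Verify stationarity: grad f(x*) = H x* + g = (0, 0).
Eigenvalues of H: -13, -3.
Both eigenvalues < 0, so H is negative definite -> x* is a strict local max.

max


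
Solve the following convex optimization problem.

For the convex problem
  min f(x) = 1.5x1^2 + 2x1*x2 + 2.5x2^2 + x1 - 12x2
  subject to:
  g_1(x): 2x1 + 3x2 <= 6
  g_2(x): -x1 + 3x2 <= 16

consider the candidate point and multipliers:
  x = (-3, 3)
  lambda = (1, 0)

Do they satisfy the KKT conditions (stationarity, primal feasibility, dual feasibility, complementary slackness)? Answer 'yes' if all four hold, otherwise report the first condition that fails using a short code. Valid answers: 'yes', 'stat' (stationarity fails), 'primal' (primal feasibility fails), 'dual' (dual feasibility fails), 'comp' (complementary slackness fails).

Gradient of f: grad f(x) = Q x + c = (-2, -3)
Constraint values g_i(x) = a_i^T x - b_i:
  g_1((-3, 3)) = -3
  g_2((-3, 3)) = -4
Stationarity residual: grad f(x) + sum_i lambda_i a_i = (0, 0)
  -> stationarity OK
Primal feasibility (all g_i <= 0): OK
Dual feasibility (all lambda_i >= 0): OK
Complementary slackness (lambda_i * g_i(x) = 0 for all i): FAILS

Verdict: the first failing condition is complementary_slackness -> comp.

comp


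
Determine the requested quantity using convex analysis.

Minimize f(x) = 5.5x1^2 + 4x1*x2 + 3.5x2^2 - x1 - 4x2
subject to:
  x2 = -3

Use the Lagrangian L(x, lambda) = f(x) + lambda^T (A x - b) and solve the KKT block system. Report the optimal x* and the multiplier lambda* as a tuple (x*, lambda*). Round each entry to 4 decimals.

Form the Lagrangian:
  L(x, lambda) = (1/2) x^T Q x + c^T x + lambda^T (A x - b)
Stationarity (grad_x L = 0): Q x + c + A^T lambda = 0.
Primal feasibility: A x = b.

This gives the KKT block system:
  [ Q   A^T ] [ x     ]   [-c ]
  [ A    0  ] [ lambda ] = [ b ]

Solving the linear system:
  x*      = (1.1818, -3)
  lambda* = (20.2727)
  f(x*)   = 35.8182

x* = (1.1818, -3), lambda* = (20.2727)


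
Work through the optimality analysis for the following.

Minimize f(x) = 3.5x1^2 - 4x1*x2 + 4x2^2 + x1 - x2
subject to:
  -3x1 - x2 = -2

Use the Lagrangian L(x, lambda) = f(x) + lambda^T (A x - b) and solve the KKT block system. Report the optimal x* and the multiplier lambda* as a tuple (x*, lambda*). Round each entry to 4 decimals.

Form the Lagrangian:
  L(x, lambda) = (1/2) x^T Q x + c^T x + lambda^T (A x - b)
Stationarity (grad_x L = 0): Q x + c + A^T lambda = 0.
Primal feasibility: A x = b.

This gives the KKT block system:
  [ Q   A^T ] [ x     ]   [-c ]
  [ A    0  ] [ lambda ] = [ b ]

Solving the linear system:
  x*      = (0.5049, 0.4854)
  lambda* = (0.8641)
  f(x*)   = 0.8738

x* = (0.5049, 0.4854), lambda* = (0.8641)


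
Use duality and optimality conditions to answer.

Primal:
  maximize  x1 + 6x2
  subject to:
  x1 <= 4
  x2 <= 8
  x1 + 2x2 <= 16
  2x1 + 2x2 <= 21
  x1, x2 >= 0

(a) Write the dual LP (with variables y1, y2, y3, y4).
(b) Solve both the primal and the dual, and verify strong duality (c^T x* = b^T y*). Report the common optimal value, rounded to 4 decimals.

The standard primal-dual pair for 'max c^T x s.t. A x <= b, x >= 0' is:
  Dual:  min b^T y  s.t.  A^T y >= c,  y >= 0.

So the dual LP is:
  minimize  4y1 + 8y2 + 16y3 + 21y4
  subject to:
    y1 + y3 + 2y4 >= 1
    y2 + 2y3 + 2y4 >= 6
    y1, y2, y3, y4 >= 0

Solving the primal: x* = (0, 8).
  primal value c^T x* = 48.
Solving the dual: y* = (0, 4, 1, 0).
  dual value b^T y* = 48.
Strong duality: c^T x* = b^T y*. Confirmed.

48


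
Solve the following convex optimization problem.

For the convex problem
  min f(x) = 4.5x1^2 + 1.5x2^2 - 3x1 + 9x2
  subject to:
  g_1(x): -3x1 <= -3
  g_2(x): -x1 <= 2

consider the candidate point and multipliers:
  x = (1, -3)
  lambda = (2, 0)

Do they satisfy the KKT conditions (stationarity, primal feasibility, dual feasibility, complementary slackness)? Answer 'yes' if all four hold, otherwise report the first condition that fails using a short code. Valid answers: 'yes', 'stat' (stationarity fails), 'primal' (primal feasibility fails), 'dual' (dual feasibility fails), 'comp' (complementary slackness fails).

Gradient of f: grad f(x) = Q x + c = (6, 0)
Constraint values g_i(x) = a_i^T x - b_i:
  g_1((1, -3)) = 0
  g_2((1, -3)) = -3
Stationarity residual: grad f(x) + sum_i lambda_i a_i = (0, 0)
  -> stationarity OK
Primal feasibility (all g_i <= 0): OK
Dual feasibility (all lambda_i >= 0): OK
Complementary slackness (lambda_i * g_i(x) = 0 for all i): OK

Verdict: yes, KKT holds.

yes


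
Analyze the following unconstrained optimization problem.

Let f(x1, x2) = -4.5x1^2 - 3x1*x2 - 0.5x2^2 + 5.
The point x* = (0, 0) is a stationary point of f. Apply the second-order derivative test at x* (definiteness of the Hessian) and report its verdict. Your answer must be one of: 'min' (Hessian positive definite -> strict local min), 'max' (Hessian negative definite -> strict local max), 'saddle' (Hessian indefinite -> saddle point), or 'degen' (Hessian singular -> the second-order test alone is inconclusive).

Compute the Hessian H = grad^2 f:
  H = [[-9, -3], [-3, -1]]
Verify stationarity: grad f(x*) = H x* + g = (0, 0).
Eigenvalues of H: -10, 0.
H has a zero eigenvalue (singular; negative semidefinite but not definite), so H is neither positive definite, negative definite, nor indefinite. The second-order test alone is inconclusive -> degen.
(Indeed, f is constant along the null direction of H through x*, so x* is not a strict local extremum.)

degen


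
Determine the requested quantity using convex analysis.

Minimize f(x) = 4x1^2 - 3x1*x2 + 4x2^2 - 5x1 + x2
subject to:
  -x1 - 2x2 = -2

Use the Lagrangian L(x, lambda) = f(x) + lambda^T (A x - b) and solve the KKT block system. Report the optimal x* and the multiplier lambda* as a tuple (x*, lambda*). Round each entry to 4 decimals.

Form the Lagrangian:
  L(x, lambda) = (1/2) x^T Q x + c^T x + lambda^T (A x - b)
Stationarity (grad_x L = 0): Q x + c + A^T lambda = 0.
Primal feasibility: A x = b.

This gives the KKT block system:
  [ Q   A^T ] [ x     ]   [-c ]
  [ A    0  ] [ lambda ] = [ b ]

Solving the linear system:
  x*      = (0.9615, 0.5192)
  lambda* = (1.1346)
  f(x*)   = -1.0096

x* = (0.9615, 0.5192), lambda* = (1.1346)


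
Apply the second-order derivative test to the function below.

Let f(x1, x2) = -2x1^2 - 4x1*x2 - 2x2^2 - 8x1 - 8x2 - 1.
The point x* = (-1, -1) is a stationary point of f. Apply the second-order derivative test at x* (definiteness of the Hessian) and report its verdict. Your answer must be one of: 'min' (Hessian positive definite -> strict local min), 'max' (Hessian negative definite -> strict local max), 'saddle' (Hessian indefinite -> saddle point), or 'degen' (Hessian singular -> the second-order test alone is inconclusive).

Compute the Hessian H = grad^2 f:
  H = [[-4, -4], [-4, -4]]
Verify stationarity: grad f(x*) = H x* + g = (0, 0).
Eigenvalues of H: -8, 0.
H has a zero eigenvalue (singular; negative semidefinite but not definite), so H is neither positive definite, negative definite, nor indefinite. The second-order test alone is inconclusive -> degen.
(Indeed, f is constant along the null direction of H through x*, so x* is not a strict local extremum.)

degen


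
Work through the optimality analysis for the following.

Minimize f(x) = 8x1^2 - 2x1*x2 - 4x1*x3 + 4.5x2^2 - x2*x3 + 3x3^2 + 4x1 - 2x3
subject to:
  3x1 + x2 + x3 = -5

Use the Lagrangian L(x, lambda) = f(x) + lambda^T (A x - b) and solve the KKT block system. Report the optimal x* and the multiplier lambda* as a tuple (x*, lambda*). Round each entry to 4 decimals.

Form the Lagrangian:
  L(x, lambda) = (1/2) x^T Q x + c^T x + lambda^T (A x - b)
Stationarity (grad_x L = 0): Q x + c + A^T lambda = 0.
Primal feasibility: A x = b.

This gives the KKT block system:
  [ Q   A^T ] [ x     ]   [-c ]
  [ A    0  ] [ lambda ] = [ b ]

Solving the linear system:
  x*      = (-1.1123, -0.6717, -0.9916)
  lambda* = (2.8288)
  f(x*)   = 5.8391

x* = (-1.1123, -0.6717, -0.9916), lambda* = (2.8288)


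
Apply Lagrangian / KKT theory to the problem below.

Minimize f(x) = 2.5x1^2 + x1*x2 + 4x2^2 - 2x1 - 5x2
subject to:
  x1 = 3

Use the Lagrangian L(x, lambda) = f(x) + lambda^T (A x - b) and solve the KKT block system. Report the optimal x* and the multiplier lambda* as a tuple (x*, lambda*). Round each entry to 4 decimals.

Form the Lagrangian:
  L(x, lambda) = (1/2) x^T Q x + c^T x + lambda^T (A x - b)
Stationarity (grad_x L = 0): Q x + c + A^T lambda = 0.
Primal feasibility: A x = b.

This gives the KKT block system:
  [ Q   A^T ] [ x     ]   [-c ]
  [ A    0  ] [ lambda ] = [ b ]

Solving the linear system:
  x*      = (3, 0.25)
  lambda* = (-13.25)
  f(x*)   = 16.25

x* = (3, 0.25), lambda* = (-13.25)


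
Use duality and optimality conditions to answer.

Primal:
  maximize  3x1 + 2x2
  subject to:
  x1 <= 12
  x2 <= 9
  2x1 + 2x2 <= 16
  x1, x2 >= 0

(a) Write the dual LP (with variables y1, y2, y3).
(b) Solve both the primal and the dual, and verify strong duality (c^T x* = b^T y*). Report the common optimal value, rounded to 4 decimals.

The standard primal-dual pair for 'max c^T x s.t. A x <= b, x >= 0' is:
  Dual:  min b^T y  s.t.  A^T y >= c,  y >= 0.

So the dual LP is:
  minimize  12y1 + 9y2 + 16y3
  subject to:
    y1 + 2y3 >= 3
    y2 + 2y3 >= 2
    y1, y2, y3 >= 0

Solving the primal: x* = (8, 0).
  primal value c^T x* = 24.
Solving the dual: y* = (0, 0, 1.5).
  dual value b^T y* = 24.
Strong duality: c^T x* = b^T y*. Confirmed.

24


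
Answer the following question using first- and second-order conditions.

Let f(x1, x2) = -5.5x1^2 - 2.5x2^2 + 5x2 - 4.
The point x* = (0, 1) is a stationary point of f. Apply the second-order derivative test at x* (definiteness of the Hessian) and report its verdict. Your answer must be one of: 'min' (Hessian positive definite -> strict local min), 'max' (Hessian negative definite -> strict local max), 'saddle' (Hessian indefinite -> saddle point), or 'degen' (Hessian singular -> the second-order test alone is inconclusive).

Compute the Hessian H = grad^2 f:
  H = [[-11, 0], [0, -5]]
Verify stationarity: grad f(x*) = H x* + g = (0, 0).
Eigenvalues of H: -11, -5.
Both eigenvalues < 0, so H is negative definite -> x* is a strict local max.

max


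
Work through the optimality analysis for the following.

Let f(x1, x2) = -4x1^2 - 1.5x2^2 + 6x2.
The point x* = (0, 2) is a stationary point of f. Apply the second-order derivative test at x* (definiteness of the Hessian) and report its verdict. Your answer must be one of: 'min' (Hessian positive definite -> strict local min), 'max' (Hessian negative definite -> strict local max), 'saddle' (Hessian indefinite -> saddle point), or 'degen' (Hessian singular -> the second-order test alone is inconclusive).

Compute the Hessian H = grad^2 f:
  H = [[-8, 0], [0, -3]]
Verify stationarity: grad f(x*) = H x* + g = (0, 0).
Eigenvalues of H: -8, -3.
Both eigenvalues < 0, so H is negative definite -> x* is a strict local max.

max


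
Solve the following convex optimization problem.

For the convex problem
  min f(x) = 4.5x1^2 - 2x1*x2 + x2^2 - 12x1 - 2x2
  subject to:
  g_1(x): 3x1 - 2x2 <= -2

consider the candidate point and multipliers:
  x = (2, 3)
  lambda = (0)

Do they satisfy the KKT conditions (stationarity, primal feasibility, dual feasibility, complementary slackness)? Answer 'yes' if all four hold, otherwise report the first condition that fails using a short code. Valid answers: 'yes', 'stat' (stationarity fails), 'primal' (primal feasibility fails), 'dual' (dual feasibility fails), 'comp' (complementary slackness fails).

Gradient of f: grad f(x) = Q x + c = (0, 0)
Constraint values g_i(x) = a_i^T x - b_i:
  g_1((2, 3)) = 2
Stationarity residual: grad f(x) + sum_i lambda_i a_i = (0, 0)
  -> stationarity OK
Primal feasibility (all g_i <= 0): FAILS
Dual feasibility (all lambda_i >= 0): OK
Complementary slackness (lambda_i * g_i(x) = 0 for all i): OK

Verdict: the first failing condition is primal_feasibility -> primal.

primal


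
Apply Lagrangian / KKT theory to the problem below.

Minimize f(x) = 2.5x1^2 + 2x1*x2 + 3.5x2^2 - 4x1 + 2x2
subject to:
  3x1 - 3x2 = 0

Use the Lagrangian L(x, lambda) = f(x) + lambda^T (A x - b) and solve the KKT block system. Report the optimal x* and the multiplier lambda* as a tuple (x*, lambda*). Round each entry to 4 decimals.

Form the Lagrangian:
  L(x, lambda) = (1/2) x^T Q x + c^T x + lambda^T (A x - b)
Stationarity (grad_x L = 0): Q x + c + A^T lambda = 0.
Primal feasibility: A x = b.

This gives the KKT block system:
  [ Q   A^T ] [ x     ]   [-c ]
  [ A    0  ] [ lambda ] = [ b ]

Solving the linear system:
  x*      = (0.125, 0.125)
  lambda* = (1.0417)
  f(x*)   = -0.125

x* = (0.125, 0.125), lambda* = (1.0417)


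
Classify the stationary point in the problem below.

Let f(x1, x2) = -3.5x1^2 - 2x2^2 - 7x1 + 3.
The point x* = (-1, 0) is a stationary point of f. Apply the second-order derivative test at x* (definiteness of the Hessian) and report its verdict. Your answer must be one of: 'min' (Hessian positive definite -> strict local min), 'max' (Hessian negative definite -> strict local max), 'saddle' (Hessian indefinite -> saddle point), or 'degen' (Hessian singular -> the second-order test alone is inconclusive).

Compute the Hessian H = grad^2 f:
  H = [[-7, 0], [0, -4]]
Verify stationarity: grad f(x*) = H x* + g = (0, 0).
Eigenvalues of H: -7, -4.
Both eigenvalues < 0, so H is negative definite -> x* is a strict local max.

max


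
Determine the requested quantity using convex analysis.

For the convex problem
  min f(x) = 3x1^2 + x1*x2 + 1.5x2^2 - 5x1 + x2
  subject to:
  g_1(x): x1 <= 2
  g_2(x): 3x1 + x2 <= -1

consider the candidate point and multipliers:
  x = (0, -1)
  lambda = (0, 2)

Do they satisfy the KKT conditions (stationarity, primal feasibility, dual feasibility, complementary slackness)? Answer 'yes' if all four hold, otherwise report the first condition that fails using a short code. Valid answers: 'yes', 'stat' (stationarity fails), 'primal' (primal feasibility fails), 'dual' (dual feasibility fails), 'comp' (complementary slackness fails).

Gradient of f: grad f(x) = Q x + c = (-6, -2)
Constraint values g_i(x) = a_i^T x - b_i:
  g_1((0, -1)) = -2
  g_2((0, -1)) = 0
Stationarity residual: grad f(x) + sum_i lambda_i a_i = (0, 0)
  -> stationarity OK
Primal feasibility (all g_i <= 0): OK
Dual feasibility (all lambda_i >= 0): OK
Complementary slackness (lambda_i * g_i(x) = 0 for all i): OK

Verdict: yes, KKT holds.

yes


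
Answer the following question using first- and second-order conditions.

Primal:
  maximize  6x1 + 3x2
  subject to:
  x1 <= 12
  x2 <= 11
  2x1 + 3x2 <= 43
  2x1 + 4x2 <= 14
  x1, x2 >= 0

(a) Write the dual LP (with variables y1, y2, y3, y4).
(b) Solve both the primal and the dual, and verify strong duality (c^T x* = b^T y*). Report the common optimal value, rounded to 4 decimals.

The standard primal-dual pair for 'max c^T x s.t. A x <= b, x >= 0' is:
  Dual:  min b^T y  s.t.  A^T y >= c,  y >= 0.

So the dual LP is:
  minimize  12y1 + 11y2 + 43y3 + 14y4
  subject to:
    y1 + 2y3 + 2y4 >= 6
    y2 + 3y3 + 4y4 >= 3
    y1, y2, y3, y4 >= 0

Solving the primal: x* = (7, 0).
  primal value c^T x* = 42.
Solving the dual: y* = (0, 0, 0, 3).
  dual value b^T y* = 42.
Strong duality: c^T x* = b^T y*. Confirmed.

42


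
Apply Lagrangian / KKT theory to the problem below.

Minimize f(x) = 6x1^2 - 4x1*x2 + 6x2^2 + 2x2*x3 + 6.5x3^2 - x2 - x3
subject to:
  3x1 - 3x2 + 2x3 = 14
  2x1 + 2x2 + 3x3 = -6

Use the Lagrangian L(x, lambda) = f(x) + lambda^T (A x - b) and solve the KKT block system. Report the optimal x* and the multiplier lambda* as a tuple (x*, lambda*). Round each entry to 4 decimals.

Form the Lagrangian:
  L(x, lambda) = (1/2) x^T Q x + c^T x + lambda^T (A x - b)
Stationarity (grad_x L = 0): Q x + c + A^T lambda = 0.
Primal feasibility: A x = b.

This gives the KKT block system:
  [ Q   A^T ] [ x     ]   [-c ]
  [ A    0  ] [ lambda ] = [ b ]

Solving the linear system:
  x*      = (0.1468, -4.0974, 0.6337)
  lambda* = (-11.2733, 7.8343)
  f(x*)   = 104.1475

x* = (0.1468, -4.0974, 0.6337), lambda* = (-11.2733, 7.8343)


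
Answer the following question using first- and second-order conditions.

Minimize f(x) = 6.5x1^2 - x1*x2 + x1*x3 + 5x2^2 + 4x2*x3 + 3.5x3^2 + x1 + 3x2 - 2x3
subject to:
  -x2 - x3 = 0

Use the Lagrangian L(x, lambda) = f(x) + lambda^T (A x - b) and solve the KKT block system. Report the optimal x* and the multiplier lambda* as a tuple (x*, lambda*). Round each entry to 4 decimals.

Form the Lagrangian:
  L(x, lambda) = (1/2) x^T Q x + c^T x + lambda^T (A x - b)
Stationarity (grad_x L = 0): Q x + c + A^T lambda = 0.
Primal feasibility: A x = b.

This gives the KKT block system:
  [ Q   A^T ] [ x     ]   [-c ]
  [ A    0  ] [ lambda ] = [ b ]

Solving the linear system:
  x*      = (-0.1681, -0.5929, 0.5929)
  lambda* = (-0.3894)
  f(x*)   = -1.5664

x* = (-0.1681, -0.5929, 0.5929), lambda* = (-0.3894)


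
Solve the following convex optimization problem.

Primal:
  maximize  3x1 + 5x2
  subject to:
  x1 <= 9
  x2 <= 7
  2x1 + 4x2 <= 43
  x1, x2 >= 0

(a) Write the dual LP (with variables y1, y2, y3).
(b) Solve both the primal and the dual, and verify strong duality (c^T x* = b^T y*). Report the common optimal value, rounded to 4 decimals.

The standard primal-dual pair for 'max c^T x s.t. A x <= b, x >= 0' is:
  Dual:  min b^T y  s.t.  A^T y >= c,  y >= 0.

So the dual LP is:
  minimize  9y1 + 7y2 + 43y3
  subject to:
    y1 + 2y3 >= 3
    y2 + 4y3 >= 5
    y1, y2, y3 >= 0

Solving the primal: x* = (9, 6.25).
  primal value c^T x* = 58.25.
Solving the dual: y* = (0.5, 0, 1.25).
  dual value b^T y* = 58.25.
Strong duality: c^T x* = b^T y*. Confirmed.

58.25


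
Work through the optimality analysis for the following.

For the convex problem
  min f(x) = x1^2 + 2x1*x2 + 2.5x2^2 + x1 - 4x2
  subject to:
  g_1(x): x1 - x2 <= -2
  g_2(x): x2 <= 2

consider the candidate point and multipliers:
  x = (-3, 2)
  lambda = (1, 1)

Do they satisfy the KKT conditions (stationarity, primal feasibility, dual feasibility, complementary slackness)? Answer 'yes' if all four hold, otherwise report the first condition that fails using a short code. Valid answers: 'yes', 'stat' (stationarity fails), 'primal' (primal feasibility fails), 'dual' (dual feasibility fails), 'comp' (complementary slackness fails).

Gradient of f: grad f(x) = Q x + c = (-1, 0)
Constraint values g_i(x) = a_i^T x - b_i:
  g_1((-3, 2)) = -3
  g_2((-3, 2)) = 0
Stationarity residual: grad f(x) + sum_i lambda_i a_i = (0, 0)
  -> stationarity OK
Primal feasibility (all g_i <= 0): OK
Dual feasibility (all lambda_i >= 0): OK
Complementary slackness (lambda_i * g_i(x) = 0 for all i): FAILS

Verdict: the first failing condition is complementary_slackness -> comp.

comp


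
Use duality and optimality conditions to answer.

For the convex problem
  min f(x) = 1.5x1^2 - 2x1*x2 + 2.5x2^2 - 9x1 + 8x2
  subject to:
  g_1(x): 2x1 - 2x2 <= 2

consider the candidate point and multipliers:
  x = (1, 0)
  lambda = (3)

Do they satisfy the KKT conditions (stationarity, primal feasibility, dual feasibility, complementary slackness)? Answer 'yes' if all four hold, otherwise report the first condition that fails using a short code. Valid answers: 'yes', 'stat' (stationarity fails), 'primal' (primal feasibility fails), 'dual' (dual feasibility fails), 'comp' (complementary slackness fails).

Gradient of f: grad f(x) = Q x + c = (-6, 6)
Constraint values g_i(x) = a_i^T x - b_i:
  g_1((1, 0)) = 0
Stationarity residual: grad f(x) + sum_i lambda_i a_i = (0, 0)
  -> stationarity OK
Primal feasibility (all g_i <= 0): OK
Dual feasibility (all lambda_i >= 0): OK
Complementary slackness (lambda_i * g_i(x) = 0 for all i): OK

Verdict: yes, KKT holds.

yes


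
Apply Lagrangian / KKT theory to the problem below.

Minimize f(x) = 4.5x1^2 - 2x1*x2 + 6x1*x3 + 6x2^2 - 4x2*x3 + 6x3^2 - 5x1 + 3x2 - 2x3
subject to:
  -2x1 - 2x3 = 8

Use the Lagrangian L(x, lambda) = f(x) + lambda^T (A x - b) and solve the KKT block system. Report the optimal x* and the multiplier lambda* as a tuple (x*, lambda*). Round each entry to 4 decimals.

Form the Lagrangian:
  L(x, lambda) = (1/2) x^T Q x + c^T x + lambda^T (A x - b)
Stationarity (grad_x L = 0): Q x + c + A^T lambda = 0.
Primal feasibility: A x = b.

This gives the KKT block system:
  [ Q   A^T ] [ x     ]   [-c ]
  [ A    0  ] [ lambda ] = [ b ]

Solving the linear system:
  x*      = (-2.0577, -1.2404, -1.9423)
  lambda* = (-16.3462)
  f(x*)   = 70.6106

x* = (-2.0577, -1.2404, -1.9423), lambda* = (-16.3462)


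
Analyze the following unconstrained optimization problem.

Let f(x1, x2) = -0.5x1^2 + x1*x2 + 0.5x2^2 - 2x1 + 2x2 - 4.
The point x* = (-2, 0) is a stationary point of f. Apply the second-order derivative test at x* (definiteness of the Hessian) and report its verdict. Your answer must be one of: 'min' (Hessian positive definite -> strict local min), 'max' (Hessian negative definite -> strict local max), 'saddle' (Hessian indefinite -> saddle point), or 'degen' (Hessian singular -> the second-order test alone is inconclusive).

Compute the Hessian H = grad^2 f:
  H = [[-1, 1], [1, 1]]
Verify stationarity: grad f(x*) = H x* + g = (0, 0).
Eigenvalues of H: -1.4142, 1.4142.
Eigenvalues have mixed signs, so H is indefinite -> x* is a saddle point.

saddle


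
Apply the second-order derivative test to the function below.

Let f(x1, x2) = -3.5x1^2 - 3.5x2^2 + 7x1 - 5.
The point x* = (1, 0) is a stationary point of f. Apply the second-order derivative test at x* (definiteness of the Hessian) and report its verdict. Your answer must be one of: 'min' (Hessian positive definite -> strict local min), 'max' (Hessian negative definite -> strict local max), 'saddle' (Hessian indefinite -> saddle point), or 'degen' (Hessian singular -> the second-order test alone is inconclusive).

Compute the Hessian H = grad^2 f:
  H = [[-7, 0], [0, -7]]
Verify stationarity: grad f(x*) = H x* + g = (0, 0).
Eigenvalues of H: -7, -7.
Both eigenvalues < 0, so H is negative definite -> x* is a strict local max.

max


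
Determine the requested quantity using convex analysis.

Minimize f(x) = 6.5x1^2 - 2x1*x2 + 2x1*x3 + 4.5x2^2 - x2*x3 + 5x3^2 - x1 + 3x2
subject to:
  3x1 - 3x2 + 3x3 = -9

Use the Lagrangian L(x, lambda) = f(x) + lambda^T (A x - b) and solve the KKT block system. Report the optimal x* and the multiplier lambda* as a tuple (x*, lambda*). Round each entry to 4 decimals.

Form the Lagrangian:
  L(x, lambda) = (1/2) x^T Q x + c^T x + lambda^T (A x - b)
Stationarity (grad_x L = 0): Q x + c + A^T lambda = 0.
Primal feasibility: A x = b.

This gives the KKT block system:
  [ Q   A^T ] [ x     ]   [-c ]
  [ A    0  ] [ lambda ] = [ b ]

Solving the linear system:
  x*      = (-0.7231, 1.0289, -1.2479)
  lambda* = (4.9848)
  f(x*)   = 24.3368

x* = (-0.7231, 1.0289, -1.2479), lambda* = (4.9848)


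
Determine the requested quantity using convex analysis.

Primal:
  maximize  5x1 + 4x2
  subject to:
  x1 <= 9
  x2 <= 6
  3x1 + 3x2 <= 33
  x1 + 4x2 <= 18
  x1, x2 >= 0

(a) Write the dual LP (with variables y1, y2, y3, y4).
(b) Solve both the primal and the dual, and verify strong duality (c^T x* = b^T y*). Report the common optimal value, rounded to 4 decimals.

The standard primal-dual pair for 'max c^T x s.t. A x <= b, x >= 0' is:
  Dual:  min b^T y  s.t.  A^T y >= c,  y >= 0.

So the dual LP is:
  minimize  9y1 + 6y2 + 33y3 + 18y4
  subject to:
    y1 + 3y3 + y4 >= 5
    y2 + 3y3 + 4y4 >= 4
    y1, y2, y3, y4 >= 0

Solving the primal: x* = (9, 2).
  primal value c^T x* = 53.
Solving the dual: y* = (1, 0, 1.3333, 0).
  dual value b^T y* = 53.
Strong duality: c^T x* = b^T y*. Confirmed.

53


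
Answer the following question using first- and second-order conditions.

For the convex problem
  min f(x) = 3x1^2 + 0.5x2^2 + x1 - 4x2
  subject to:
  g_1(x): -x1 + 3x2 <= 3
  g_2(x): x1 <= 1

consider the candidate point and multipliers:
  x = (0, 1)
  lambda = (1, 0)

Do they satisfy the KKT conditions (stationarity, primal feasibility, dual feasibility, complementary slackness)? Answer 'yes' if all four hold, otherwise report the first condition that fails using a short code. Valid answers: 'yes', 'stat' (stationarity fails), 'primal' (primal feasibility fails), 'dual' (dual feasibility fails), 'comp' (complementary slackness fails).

Gradient of f: grad f(x) = Q x + c = (1, -3)
Constraint values g_i(x) = a_i^T x - b_i:
  g_1((0, 1)) = 0
  g_2((0, 1)) = -1
Stationarity residual: grad f(x) + sum_i lambda_i a_i = (0, 0)
  -> stationarity OK
Primal feasibility (all g_i <= 0): OK
Dual feasibility (all lambda_i >= 0): OK
Complementary slackness (lambda_i * g_i(x) = 0 for all i): OK

Verdict: yes, KKT holds.

yes


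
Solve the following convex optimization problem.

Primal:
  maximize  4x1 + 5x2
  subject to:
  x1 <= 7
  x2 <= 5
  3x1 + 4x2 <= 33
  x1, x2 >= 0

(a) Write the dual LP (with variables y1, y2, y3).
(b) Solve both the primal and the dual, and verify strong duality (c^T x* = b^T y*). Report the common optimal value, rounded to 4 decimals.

The standard primal-dual pair for 'max c^T x s.t. A x <= b, x >= 0' is:
  Dual:  min b^T y  s.t.  A^T y >= c,  y >= 0.

So the dual LP is:
  minimize  7y1 + 5y2 + 33y3
  subject to:
    y1 + 3y3 >= 4
    y2 + 4y3 >= 5
    y1, y2, y3 >= 0

Solving the primal: x* = (7, 3).
  primal value c^T x* = 43.
Solving the dual: y* = (0.25, 0, 1.25).
  dual value b^T y* = 43.
Strong duality: c^T x* = b^T y*. Confirmed.

43


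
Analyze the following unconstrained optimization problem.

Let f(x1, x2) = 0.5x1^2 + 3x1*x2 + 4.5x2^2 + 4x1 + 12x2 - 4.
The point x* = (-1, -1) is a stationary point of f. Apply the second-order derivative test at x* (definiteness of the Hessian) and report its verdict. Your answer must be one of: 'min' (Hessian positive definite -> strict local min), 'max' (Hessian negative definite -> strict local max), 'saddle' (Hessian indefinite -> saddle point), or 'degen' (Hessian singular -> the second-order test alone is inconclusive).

Compute the Hessian H = grad^2 f:
  H = [[1, 3], [3, 9]]
Verify stationarity: grad f(x*) = H x* + g = (0, 0).
Eigenvalues of H: 0, 10.
H has a zero eigenvalue (singular; positive semidefinite but not definite), so H is neither positive definite, negative definite, nor indefinite. The second-order test alone is inconclusive -> degen.
(Indeed, f is constant along the null direction of H through x*, so x* is not a strict local extremum.)

degen
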